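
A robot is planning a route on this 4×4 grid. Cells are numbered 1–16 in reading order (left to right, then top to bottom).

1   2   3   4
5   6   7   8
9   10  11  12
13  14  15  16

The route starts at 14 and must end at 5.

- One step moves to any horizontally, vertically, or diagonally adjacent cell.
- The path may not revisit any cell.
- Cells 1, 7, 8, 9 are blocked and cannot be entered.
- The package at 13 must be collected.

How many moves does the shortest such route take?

3

Any route passes through 13 somewhere between 14 and 5. Summing Chebyshev distances along the two legs (14 → 13 → 5) gives a lower bound of 1 + 2 = 3 moves.
A route of 3 moves achieves this: 14 → 13 → 10 → 5.
Since 3 matches the lower bound, it is optimal.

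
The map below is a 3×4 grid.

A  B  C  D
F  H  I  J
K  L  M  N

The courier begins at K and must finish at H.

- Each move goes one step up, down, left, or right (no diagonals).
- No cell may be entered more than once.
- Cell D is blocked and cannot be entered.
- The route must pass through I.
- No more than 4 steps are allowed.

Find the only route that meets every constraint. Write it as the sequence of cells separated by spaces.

K L M I H

The 4-move cap with required stops at I leaves no slack for detours.
Route from K: 2× right (reaching M), up to I, left to H — 4 moves in all.
Check: all required cells visited; 4 ≤ 4 moves.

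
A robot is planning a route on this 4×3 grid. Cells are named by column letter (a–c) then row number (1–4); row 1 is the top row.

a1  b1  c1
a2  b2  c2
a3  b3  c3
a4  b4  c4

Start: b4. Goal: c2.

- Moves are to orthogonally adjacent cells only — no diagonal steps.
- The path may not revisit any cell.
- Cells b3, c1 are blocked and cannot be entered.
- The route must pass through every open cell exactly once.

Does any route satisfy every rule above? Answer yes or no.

Exhausting the options from b4, every branch either dead-ends against blocked cells, would have to re-enter a cell already used, or reaches the goal with a constraint still unmet.

no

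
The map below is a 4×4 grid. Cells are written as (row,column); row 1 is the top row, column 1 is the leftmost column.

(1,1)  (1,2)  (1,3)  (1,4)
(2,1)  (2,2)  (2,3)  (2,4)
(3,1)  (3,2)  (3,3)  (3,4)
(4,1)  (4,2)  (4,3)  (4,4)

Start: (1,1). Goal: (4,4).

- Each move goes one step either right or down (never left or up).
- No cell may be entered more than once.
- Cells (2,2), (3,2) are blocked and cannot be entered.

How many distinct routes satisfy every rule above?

A right/down-only route from (1,1) to (4,4) makes exactly 3 down-moves and 3 right-moves in some order.
With no other constraints that would be C(6,3) = 20 routes.
Subtract routes through each blocked cell (inclusion–exclusion for overlaps): − through (2,2): 12 − through (3,2): 9 + through (2,2)&(3,2): 6 → 5.
That gives 5 routes.

5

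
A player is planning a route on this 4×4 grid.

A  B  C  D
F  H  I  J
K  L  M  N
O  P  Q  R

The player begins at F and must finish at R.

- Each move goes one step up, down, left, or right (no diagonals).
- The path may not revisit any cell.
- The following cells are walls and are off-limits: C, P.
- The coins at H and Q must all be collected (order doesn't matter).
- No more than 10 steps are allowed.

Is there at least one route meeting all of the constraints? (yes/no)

One route that works: F → H → L → M → Q → R.

yes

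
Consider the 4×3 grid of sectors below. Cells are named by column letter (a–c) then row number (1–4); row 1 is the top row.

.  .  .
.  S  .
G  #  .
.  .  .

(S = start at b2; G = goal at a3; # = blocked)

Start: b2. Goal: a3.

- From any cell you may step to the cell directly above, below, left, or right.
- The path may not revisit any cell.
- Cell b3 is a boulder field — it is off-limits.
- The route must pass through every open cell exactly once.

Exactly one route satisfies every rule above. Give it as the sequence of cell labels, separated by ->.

b2 -> a2 -> a1 -> b1 -> c1 -> c2 -> c3 -> c4 -> b4 -> a4 -> a3

Need to visit all 11 open cells exactly once, starting at b2 and ending at a3.
Cell b4 has only two open neighbours (a4 and c4), so the path must pass straight through it: one of those is the cell it's entered from and the other is where it exits.
Route from b2: left 1 to a2, up 1 to a1, right 2 to c1, down 3 to c4, left 2 to a4, up 1 to a3 — 10 moves in all.
Check: all 11 open cells covered.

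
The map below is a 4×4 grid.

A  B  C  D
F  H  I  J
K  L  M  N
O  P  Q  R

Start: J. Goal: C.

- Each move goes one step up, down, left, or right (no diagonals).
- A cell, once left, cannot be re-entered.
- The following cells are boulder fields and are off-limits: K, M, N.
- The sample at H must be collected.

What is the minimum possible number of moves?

4

Any route passes through H somewhere between J and C. Summing Manhattan distances along the two legs (J → H → C) gives a lower bound of 2 + 2 = 4 moves.
A route of 4 moves achieves this: J → I → H → B → C.
Since 4 matches the lower bound, it is optimal.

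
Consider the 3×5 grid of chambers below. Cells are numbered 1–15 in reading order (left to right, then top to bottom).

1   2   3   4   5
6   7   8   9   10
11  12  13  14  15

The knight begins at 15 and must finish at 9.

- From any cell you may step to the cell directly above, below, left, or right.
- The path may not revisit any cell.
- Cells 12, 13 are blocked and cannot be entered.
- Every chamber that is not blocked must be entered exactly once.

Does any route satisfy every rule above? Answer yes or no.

Cell 11 has only one open neighbour but is neither the start nor the goal, so a Hamiltonian route would have to both enter and leave it through the same neighbour — impossible without revisiting.

no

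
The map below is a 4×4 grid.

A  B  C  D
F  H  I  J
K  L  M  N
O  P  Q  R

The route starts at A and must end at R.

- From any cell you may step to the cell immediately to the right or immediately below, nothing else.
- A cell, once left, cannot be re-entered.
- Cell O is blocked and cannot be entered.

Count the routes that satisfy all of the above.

19

A right/down-only route from A to R makes exactly 3 down-moves and 3 right-moves in some order.
With no other constraints that would be C(6,3) = 20 routes.
Subtract routes through each blocked cell (inclusion–exclusion for overlaps): − through O: 1 → 19.
That gives 19 routes.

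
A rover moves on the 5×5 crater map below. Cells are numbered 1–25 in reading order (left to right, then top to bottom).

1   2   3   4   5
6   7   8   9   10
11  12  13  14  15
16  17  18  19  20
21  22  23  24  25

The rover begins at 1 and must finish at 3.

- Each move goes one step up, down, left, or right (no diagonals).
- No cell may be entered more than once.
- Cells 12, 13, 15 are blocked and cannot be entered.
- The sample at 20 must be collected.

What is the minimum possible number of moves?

14

Any route passes through 20 somewhere between 1 and 3. Summing Manhattan distances along the two legs (1 → 20 → 3) gives a lower bound of 7 + 5 = 12 moves.
The shortest route satisfying every rule uses 14 moves: 1 → 6 → 11 → 16 → 21 → 22 → 23 → 24 → 25 → 20 → 19 → 14 → 9 → 4 → 3.
The no-revisit rule (legs can't share cells) pushes the minimum above the 12-move bound; an exhaustive check rules out every length from 12 to 13, leaving 14 as the minimum.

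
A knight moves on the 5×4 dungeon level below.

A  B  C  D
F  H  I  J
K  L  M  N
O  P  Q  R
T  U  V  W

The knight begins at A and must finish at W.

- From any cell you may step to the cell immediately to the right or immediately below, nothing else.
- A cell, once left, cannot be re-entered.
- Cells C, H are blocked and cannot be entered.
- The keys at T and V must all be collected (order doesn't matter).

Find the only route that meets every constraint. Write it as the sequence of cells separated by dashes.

A - F - K - O - T - U - V - W

Moves only go right or down, so the column and row indices never decrease.
Route from A: 4× down (reaching T), 3× right (reaching W) — 7 moves in all.
Check: all required cells visited.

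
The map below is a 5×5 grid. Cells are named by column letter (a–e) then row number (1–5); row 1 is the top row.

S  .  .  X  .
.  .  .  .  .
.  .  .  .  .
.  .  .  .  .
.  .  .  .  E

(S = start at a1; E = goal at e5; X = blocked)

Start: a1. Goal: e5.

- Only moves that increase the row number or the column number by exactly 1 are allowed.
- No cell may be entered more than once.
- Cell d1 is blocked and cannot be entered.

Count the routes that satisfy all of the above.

A right/down-only route from a1 to e5 makes exactly 4 down-moves and 4 right-moves in some order.
With no other constraints that would be C(8,4) = 70 routes.
Subtract routes through each blocked cell (inclusion–exclusion for overlaps): − through d1: 5 → 65.
That gives 65 routes.

65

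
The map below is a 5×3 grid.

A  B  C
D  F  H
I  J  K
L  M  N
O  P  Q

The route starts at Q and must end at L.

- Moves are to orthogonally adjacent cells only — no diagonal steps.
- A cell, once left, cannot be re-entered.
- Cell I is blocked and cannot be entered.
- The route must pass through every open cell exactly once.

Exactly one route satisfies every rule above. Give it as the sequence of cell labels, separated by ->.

Need to visit all 14 open cells exactly once, starting at Q and ending at L.
Route from Q: 4× up (reaching C), 2× left (reaching A), down to D, right to F, 3× down (reaching P), left to O, up to L — 13 moves in all.
Check: all 14 open cells covered.

Q -> N -> K -> H -> C -> B -> A -> D -> F -> J -> M -> P -> O -> L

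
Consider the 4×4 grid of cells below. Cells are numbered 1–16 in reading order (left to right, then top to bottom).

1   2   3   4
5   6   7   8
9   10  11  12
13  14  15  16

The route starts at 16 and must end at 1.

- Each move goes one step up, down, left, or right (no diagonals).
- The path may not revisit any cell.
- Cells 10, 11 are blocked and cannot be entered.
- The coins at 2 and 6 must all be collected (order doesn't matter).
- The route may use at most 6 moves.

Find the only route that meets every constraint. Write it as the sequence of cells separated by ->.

The budget equals the shortest possible length, so every move has to be on a shortest route through the required cells.
Route from 16: 2× up (reaching 8), 2× left (reaching 6), up to 2, left to 1 — 6 moves in all.
Check: all required cells visited; 6 ≤ 6 moves.

16 -> 12 -> 8 -> 7 -> 6 -> 2 -> 1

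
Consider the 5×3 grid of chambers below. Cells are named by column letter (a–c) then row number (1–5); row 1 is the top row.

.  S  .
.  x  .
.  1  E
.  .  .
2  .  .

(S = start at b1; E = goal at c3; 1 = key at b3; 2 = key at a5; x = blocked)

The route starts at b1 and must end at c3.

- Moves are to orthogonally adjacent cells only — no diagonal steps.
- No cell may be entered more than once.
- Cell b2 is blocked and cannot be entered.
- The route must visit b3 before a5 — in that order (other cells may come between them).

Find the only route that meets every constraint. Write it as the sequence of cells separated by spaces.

b1 a1 a2 a3 b3 b4 a4 a5 b5 c5 c4 c3

The waypoints must appear in the order b3, a5, with no cell reused.
Route from b1: left 1 to a1, down 2 to a3, right 1 to b3, down 1 to b4, left 1 to a4, down 1 to a5, right 2 to c5, up 2 to c3 — 11 moves in all.
Check: order respected (1 at step 4, 2 at step 7).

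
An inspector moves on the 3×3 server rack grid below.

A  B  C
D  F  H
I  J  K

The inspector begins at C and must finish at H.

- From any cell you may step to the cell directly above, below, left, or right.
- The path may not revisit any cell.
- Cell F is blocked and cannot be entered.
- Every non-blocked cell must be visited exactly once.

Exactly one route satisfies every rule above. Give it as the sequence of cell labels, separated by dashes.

C - B - A - D - I - J - K - H

Need to visit all 8 open cells exactly once, starting at C and ending at H.
Route from C: left 2 to A, down 2 to I, right 2 to K, up 1 to H — 7 moves in all.
Check: all 8 open cells covered.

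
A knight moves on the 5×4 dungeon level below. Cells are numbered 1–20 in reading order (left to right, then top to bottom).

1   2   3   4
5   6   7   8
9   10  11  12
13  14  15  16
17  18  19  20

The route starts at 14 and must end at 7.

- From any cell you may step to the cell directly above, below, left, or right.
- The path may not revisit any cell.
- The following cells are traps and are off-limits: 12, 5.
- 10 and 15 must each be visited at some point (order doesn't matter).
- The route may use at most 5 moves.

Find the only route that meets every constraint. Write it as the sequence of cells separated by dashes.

14 - 15 - 11 - 10 - 6 - 7

The budget equals the shortest possible length, so every move has to be on a shortest route through the required cells.
Route from 14: right to 15, up to 11, left to 10, up to 6, right to 7 — 5 moves in all.
Check: all required cells visited; 5 ≤ 5 moves.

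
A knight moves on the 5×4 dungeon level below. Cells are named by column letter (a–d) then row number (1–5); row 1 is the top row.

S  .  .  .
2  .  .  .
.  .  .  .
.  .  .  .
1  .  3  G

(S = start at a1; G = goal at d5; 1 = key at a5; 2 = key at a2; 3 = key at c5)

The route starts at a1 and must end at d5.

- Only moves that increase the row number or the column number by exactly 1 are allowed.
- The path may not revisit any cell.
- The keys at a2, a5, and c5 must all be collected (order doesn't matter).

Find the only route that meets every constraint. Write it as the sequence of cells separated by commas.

a1, a2, a3, a4, a5, b5, c5, d5

Moves only go right or down, so the column and row indices never decrease.
Route from a1: 4× down (reaching a5), 3× right (reaching d5) — 7 moves in all.
Check: all required cells visited.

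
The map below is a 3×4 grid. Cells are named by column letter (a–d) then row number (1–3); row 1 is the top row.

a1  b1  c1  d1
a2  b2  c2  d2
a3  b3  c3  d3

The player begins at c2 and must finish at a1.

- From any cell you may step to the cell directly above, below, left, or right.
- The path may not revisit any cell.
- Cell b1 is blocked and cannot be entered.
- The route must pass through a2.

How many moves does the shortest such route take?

Any route passes through a2 somewhere between c2 and a1. Summing Manhattan distances along the two legs (c2 → a2 → a1) gives a lower bound of 2 + 1 = 3 moves.
A route of 3 moves achieves this: c2 → b2 → a2 → a1.
Since 3 matches the lower bound, it is optimal.

3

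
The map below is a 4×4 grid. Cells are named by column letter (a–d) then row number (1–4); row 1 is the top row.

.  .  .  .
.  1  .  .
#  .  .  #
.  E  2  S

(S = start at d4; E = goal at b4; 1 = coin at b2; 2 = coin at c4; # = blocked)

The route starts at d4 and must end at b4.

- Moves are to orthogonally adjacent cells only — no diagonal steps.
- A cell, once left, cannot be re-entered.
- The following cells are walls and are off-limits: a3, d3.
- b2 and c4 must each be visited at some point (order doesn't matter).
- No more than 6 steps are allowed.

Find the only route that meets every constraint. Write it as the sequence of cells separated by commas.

The 6-move cap with required stops at b2, c4 leaves no slack for detours.
Route from d4: left to c4, 2× up (reaching c2), left to b2, 2× down (reaching b4) — 6 moves in all.
Check: all required cells visited; 6 ≤ 6 moves.

d4, c4, c3, c2, b2, b3, b4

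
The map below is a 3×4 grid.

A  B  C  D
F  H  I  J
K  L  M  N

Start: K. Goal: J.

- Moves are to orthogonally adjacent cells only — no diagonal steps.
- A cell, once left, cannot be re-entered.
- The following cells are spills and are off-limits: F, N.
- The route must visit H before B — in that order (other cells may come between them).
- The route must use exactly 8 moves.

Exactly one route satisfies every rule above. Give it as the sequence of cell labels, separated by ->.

The waypoints must appear in the order H, B, with no cell reused.
Route from K: right 2 to M, up 1 to I, left 1 to H, up 1 to B, right 2 to D, down 1 to J — 8 moves in all.
Check: order respected (H at step 4, B at step 5); 8 moves as required.

K -> L -> M -> I -> H -> B -> C -> D -> J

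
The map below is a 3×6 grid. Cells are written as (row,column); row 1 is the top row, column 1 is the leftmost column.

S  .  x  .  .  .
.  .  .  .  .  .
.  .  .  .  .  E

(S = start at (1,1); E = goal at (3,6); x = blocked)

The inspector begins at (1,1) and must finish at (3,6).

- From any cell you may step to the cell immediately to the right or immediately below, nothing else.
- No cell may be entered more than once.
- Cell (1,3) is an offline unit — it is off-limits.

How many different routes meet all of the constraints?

11

A right/down-only route from (1,1) to (3,6) makes exactly 2 down-moves and 5 right-moves in some order.
With no other constraints that would be C(7,2) = 21 routes.
Subtract routes through each blocked cell (inclusion–exclusion for overlaps): − through (1,3): 10 → 11.
That gives 11 routes.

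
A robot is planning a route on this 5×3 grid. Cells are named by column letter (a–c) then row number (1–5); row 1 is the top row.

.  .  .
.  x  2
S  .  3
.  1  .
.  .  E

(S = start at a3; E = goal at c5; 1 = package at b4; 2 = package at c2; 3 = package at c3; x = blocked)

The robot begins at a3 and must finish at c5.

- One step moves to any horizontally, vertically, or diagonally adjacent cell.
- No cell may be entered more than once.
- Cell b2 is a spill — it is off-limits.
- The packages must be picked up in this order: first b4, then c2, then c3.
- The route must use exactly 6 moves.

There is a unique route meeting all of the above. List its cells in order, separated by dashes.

The waypoints must appear in the order b4, c2, c3, with no cell reused.
Route from a3: down-right to b4, up to b3, up-right to c2, 3× down (reaching c5) — 6 moves in all.
Check: order respected (1 at step 1, 2 at step 3, 3 at step 4); 6 moves as required.

a3 - b4 - b3 - c2 - c3 - c4 - c5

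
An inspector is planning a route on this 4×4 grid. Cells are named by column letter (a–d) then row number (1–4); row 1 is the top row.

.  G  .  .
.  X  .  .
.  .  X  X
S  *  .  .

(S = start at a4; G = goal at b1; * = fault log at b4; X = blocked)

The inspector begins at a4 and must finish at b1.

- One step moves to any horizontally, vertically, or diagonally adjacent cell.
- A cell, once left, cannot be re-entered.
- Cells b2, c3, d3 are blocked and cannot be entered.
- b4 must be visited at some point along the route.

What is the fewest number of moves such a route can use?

4

Any route passes through b4 somewhere between a4 and b1. Summing Chebyshev distances along the two legs (a4 → b4 → b1) gives a lower bound of 1 + 3 = 4 moves.
A route of 4 moves achieves this: a4 → b4 → a3 → a2 → b1.
Since 4 matches the lower bound, it is optimal.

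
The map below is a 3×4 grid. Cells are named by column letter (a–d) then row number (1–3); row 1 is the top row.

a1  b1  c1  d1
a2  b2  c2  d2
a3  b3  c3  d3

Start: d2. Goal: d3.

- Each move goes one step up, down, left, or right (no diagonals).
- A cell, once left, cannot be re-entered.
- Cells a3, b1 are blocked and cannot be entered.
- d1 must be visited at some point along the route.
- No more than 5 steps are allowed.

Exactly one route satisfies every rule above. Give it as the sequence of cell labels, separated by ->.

d2 -> d1 -> c1 -> c2 -> c3 -> d3

Any route must reach d1 and still end at d3 within 5 moves, so the order of the required stops is forced.
Route from d2: up to d1, left to c1, 2× down (reaching c3), right to d3 — 5 moves in all.
Check: all required cells visited; 5 ≤ 5 moves.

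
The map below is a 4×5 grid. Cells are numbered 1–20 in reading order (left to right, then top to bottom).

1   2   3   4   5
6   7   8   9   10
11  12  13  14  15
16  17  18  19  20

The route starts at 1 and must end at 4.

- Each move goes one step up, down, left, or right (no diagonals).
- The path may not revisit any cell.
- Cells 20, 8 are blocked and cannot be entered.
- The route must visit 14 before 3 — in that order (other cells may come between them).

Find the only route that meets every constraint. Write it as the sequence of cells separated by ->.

1 -> 6 -> 11 -> 16 -> 17 -> 18 -> 19 -> 14 -> 13 -> 12 -> 7 -> 2 -> 3 -> 4

The waypoints must appear in the order 14, 3, with no cell reused.
Route from 1: 3× down (reaching 16), 3× right (reaching 19), up to 14, 2× left (reaching 12), 2× up (reaching 2), 2× right (reaching 4) — 13 moves in all.
Check: order respected (14 at step 7, 3 at step 12).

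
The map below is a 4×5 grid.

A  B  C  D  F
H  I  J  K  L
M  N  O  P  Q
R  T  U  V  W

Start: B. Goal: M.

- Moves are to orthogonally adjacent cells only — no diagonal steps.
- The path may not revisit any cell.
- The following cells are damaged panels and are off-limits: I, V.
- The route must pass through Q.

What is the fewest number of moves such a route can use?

Any route passes through Q somewhere between B and M. Summing Manhattan distances along the two legs (B → Q → M) gives a lower bound of 5 + 4 = 9 moves.
A route of 9 moves achieves this: B → C → J → K → L → Q → P → O → N → M.
Since 9 matches the lower bound, it is optimal.

9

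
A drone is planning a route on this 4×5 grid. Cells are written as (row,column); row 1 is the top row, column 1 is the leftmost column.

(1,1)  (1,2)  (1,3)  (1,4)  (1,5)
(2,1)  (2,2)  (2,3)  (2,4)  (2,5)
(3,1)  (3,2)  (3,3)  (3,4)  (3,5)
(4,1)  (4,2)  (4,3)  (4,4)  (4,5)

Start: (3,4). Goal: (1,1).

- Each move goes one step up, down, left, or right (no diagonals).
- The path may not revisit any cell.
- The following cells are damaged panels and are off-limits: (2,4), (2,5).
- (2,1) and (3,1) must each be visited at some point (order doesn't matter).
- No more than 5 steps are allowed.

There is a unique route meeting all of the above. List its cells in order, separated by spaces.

The 5-move cap with required stops at (2,1), (3,1) leaves no slack for detours.
Route from (3,4): left 3 to (3,1), up 2 to (1,1) — 5 moves in all.
Check: all required cells visited; 5 ≤ 5 moves.

(3,4) (3,3) (3,2) (3,1) (2,1) (1,1)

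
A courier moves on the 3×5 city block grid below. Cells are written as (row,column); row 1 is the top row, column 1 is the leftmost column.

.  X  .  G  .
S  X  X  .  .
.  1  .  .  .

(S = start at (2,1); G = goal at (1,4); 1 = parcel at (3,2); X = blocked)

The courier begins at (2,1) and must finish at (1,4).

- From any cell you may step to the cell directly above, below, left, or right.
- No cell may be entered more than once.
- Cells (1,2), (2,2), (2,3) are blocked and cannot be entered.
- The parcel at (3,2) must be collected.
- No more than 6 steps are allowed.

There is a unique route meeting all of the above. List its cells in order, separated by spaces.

The 6-move cap with required stops at (3,2) leaves no slack for detours.
Route from (2,1): down 1 to (3,1), right 3 to (3,4), up 2 to (1,4) — 6 moves in all.
Check: all required cells visited; 6 ≤ 6 moves.

(2,1) (3,1) (3,2) (3,3) (3,4) (2,4) (1,4)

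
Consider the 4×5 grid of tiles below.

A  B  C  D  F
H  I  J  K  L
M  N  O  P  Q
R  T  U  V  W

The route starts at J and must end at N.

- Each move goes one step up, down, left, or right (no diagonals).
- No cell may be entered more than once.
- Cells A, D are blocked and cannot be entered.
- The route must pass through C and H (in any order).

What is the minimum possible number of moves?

6

Any route passes through C and H in some order between J and N. Summing Manhattan distances along each leg and taking the cheapest ordering (J → C → H → N) gives a lower bound of 1 + 3 + 2 = 6 moves.
A route of 6 moves achieves this: J → C → B → I → H → M → N.
Since 6 matches the lower bound, it is optimal.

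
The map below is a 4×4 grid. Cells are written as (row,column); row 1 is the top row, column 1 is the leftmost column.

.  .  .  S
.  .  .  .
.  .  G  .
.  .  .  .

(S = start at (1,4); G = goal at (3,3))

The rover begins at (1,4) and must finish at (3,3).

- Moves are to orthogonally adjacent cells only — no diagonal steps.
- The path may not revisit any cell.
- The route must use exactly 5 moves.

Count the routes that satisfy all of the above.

6

Need simple routes of exactly 5 moves from (1,4) to (3,3) (Manhattan distance 3, so 1 moves are spent on a detour and 1 undoing it).
Enumerating: (1,4) (2,4) (3,4) (4,4) (4,3) (3,3) | (1,4) (2,4) (2,3) (2,2) (3,2) (3,3) | (1,4) (1,3) (2,3) (2,2) (3,2) (3,3) | (1,4) (1,3) (2,3) (2,4) (3,4) (3,3) | (1,4) (1,3) (1,2) (2,2) (3,2) (3,3) | (1,4) (1,3) (1,2) (2,2) (2,3) (3,3).
That gives 6 routes.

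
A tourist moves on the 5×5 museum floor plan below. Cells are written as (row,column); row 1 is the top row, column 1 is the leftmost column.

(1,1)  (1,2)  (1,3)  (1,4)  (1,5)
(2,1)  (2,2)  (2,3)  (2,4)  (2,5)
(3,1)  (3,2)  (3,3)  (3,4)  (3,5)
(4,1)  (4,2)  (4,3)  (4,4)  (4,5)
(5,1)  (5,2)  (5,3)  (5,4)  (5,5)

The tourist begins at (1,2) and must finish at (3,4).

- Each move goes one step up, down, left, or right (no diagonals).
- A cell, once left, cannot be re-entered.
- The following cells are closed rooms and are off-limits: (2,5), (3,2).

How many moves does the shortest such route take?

The Manhattan distance from (1,2) to (3,4) is |1−3| + |2−4| = 4, so at least 4 moves are needed.
A route of 4 moves achieves this: (1,2) → (2,2) → (2,3) → (3,3) → (3,4).
Since 4 matches the lower bound, it is optimal.

4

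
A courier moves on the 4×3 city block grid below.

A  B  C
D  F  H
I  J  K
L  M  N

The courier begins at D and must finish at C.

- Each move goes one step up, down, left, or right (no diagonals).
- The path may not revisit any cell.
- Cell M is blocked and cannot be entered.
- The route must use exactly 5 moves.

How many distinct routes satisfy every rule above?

Need simple routes of exactly 5 moves from D to C (Manhattan distance 3, so 1 moves are spent on a detour and 1 undoing it).
Enumerating: D A B F H C | D I J F B C | D I J F H C | D I J K H C | D F J K H C.
That gives 5 routes.

5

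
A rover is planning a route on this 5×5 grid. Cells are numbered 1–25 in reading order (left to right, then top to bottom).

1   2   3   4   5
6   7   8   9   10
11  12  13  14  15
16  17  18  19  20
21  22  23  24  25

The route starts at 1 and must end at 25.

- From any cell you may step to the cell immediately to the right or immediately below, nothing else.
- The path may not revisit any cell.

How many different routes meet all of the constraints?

A right/down-only route from 1 to 25 makes exactly 4 down-moves and 4 right-moves in some order.
With no other constraints that would be C(8,4) = 70 routes.
That gives 70 routes.

70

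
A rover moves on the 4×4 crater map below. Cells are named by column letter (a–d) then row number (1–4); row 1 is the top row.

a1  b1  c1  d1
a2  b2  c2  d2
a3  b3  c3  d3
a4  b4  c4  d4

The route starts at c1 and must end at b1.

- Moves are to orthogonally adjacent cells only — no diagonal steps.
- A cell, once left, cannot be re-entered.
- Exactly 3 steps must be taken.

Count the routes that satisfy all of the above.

Need simple routes of exactly 3 moves from c1 to b1 (Manhattan distance 1, so 1 moves are spent on a detour and 1 undoing it).
Enumerating: c1 c2 b2 b1.
That gives 1 route.

1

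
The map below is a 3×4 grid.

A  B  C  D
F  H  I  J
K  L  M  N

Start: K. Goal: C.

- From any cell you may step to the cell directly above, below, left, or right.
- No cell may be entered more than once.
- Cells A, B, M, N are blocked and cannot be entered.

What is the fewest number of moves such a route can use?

4

The Manhattan distance from K to C is |3−1| + |1−3| = 4, so at least 4 moves are needed.
A route of 4 moves achieves this: K → F → H → I → C.
Since 4 matches the lower bound, it is optimal.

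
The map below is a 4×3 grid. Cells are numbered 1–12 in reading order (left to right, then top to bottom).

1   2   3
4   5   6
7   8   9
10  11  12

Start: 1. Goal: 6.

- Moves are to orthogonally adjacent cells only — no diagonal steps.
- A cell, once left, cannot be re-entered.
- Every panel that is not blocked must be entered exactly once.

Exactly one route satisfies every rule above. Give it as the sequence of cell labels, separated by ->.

Need to visit all 12 open cells exactly once, starting at 1 and ending at 6.
Cell 10 has only two open neighbours (7 and 11), so the path must pass straight through it: one of those is the cell it's entered from and the other is where it exits.
Route from 1: 3× down (reaching 10), 2× right (reaching 12), up to 9, left to 8, 2× up (reaching 2), right to 3, down to 6 — 11 moves in all.
Check: all 12 open cells covered.

1 -> 4 -> 7 -> 10 -> 11 -> 12 -> 9 -> 8 -> 5 -> 2 -> 3 -> 6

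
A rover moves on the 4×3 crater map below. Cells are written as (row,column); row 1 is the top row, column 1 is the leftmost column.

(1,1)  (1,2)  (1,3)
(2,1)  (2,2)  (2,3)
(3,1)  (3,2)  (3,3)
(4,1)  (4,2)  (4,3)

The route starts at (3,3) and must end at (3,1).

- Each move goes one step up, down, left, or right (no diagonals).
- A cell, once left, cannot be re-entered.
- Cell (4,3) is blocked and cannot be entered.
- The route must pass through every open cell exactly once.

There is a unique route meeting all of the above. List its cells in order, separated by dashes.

(3,3) - (2,3) - (1,3) - (1,2) - (1,1) - (2,1) - (2,2) - (3,2) - (4,2) - (4,1) - (3,1)

Need to visit all 11 open cells exactly once, starting at (3,3) and ending at (3,1).
Cell (4,1) has only two open neighbours ((3,1) and (4,2)), so the path must pass straight through it: one of those is the cell it's entered from and the other is where it exits.
Route from (3,3): up 2 to (1,3), left 2 to (1,1), down 1 to (2,1), right 1 to (2,2), down 2 to (4,2), left 1 to (4,1), up 1 to (3,1) — 10 moves in all.
Check: all 11 open cells covered.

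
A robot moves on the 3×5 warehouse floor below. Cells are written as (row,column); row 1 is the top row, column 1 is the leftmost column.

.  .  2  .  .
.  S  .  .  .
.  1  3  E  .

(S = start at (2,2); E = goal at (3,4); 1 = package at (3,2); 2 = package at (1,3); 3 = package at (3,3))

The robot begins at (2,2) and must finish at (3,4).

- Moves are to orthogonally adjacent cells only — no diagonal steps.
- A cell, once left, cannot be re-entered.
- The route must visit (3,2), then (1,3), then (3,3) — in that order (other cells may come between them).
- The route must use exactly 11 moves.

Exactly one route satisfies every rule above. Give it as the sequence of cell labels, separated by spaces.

(2,2) (3,2) (3,1) (2,1) (1,1) (1,2) (1,3) (1,4) (2,4) (2,3) (3,3) (3,4)

The waypoints must appear in the order (3,2), (1,3), (3,3), with no cell reused.
Route from (2,2): down 1 to (3,2), left 1 to (3,1), up 2 to (1,1), right 3 to (1,4), down 1 to (2,4), left 1 to (2,3), down 1 to (3,3), right 1 to (3,4) — 11 moves in all.
Check: order respected (1 at step 1, 2 at step 6, 3 at step 10); 11 moves as required.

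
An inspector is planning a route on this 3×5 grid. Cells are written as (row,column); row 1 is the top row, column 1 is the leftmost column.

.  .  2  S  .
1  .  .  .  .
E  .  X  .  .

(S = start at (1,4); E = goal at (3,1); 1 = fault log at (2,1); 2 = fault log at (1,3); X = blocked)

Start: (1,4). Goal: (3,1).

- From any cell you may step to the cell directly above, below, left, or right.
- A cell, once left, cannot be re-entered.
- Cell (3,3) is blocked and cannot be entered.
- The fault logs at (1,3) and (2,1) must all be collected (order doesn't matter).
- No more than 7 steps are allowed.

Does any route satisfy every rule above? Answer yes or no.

yes

One route that works: (1,4) → (1,3) → (2,3) → (2,2) → (2,1) → (3,1).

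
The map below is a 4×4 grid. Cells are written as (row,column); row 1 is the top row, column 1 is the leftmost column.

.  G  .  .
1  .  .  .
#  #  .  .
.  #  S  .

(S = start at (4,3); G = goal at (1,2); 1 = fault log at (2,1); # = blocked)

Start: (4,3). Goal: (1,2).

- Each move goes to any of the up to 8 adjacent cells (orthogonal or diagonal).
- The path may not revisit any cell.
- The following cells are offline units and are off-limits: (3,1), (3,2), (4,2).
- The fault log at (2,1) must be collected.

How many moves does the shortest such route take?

4

Any route passes through (2,1) somewhere between (4,3) and (1,2). Summing Chebyshev distances along the two legs ((4,3) → (2,1) → (1,2)) gives a lower bound of 2 + 1 = 3 moves.
That bound ignores the blocked cells. Measuring each leg by the fewest moves that actually steer around them ((4,3)→(2,1): 3; (2,1)→(1,2): 1) raises the lower bound to 4.
A route of 4 moves exists: (4,3) → (3,3) → (2,2) → (2,1) → (1,2).
Since 4 matches that lower bound, it is optimal.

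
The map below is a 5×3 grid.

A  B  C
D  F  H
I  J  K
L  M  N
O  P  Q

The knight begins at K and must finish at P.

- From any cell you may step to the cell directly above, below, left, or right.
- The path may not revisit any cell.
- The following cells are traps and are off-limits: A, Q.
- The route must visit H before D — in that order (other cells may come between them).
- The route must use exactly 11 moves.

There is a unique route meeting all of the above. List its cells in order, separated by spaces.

K H C B F D I J M L O P

The waypoints must appear in the order H, D, with no cell reused.
Route from K: up 2 to C, left 1 to B, down 1 to F, left 1 to D, down 1 to I, right 1 to J, down 1 to M, left 1 to L, down 1 to O, right 1 to P — 11 moves in all.
Check: order respected (H at step 1, D at step 5); 11 moves as required.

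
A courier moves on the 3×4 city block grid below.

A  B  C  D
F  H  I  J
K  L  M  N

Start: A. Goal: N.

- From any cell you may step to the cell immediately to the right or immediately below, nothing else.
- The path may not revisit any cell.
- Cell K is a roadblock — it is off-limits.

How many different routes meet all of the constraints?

9

A right/down-only route from A to N makes exactly 2 down-moves and 3 right-moves in some order.
With no other constraints that would be C(5,2) = 10 routes.
Subtract routes through each blocked cell (inclusion–exclusion for overlaps): − through K: 1 → 9.
That gives 9 routes.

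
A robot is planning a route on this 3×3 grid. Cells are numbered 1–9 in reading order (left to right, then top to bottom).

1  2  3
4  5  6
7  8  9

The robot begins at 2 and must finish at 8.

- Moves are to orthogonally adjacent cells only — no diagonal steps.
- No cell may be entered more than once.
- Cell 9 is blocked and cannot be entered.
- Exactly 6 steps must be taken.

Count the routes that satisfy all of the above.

Need simple routes of exactly 6 moves from 2 to 8 (Manhattan distance 2, so 2 moves are spent on a detour and 2 undoing it).
Enumerating: 2 3 6 5 4 7 8.
That gives 1 route.

1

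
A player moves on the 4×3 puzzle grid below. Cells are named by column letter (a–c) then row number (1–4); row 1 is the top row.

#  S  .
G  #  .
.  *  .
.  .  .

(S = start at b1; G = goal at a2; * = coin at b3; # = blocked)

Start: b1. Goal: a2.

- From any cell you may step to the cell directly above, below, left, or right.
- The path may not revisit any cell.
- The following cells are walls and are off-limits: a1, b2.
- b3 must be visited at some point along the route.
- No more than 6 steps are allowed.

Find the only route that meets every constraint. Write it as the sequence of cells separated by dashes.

b1 - c1 - c2 - c3 - b3 - a3 - a2

The budget equals the shortest possible length, so every move has to be on a shortest route through the required cells.
Route from b1: right to c1, 2× down (reaching c3), 2× left (reaching a3), up to a2 — 6 moves in all.
Check: all required cells visited; 6 ≤ 6 moves.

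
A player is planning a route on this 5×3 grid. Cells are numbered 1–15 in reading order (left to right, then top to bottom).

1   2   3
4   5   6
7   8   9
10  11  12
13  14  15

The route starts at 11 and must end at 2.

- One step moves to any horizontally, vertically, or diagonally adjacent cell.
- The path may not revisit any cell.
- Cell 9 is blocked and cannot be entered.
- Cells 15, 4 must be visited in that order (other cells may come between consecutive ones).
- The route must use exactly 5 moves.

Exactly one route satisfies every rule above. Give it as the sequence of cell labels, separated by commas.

The waypoints must appear in the order 15, 4, with no cell reused.
Route from 11: down-right to 15, up to 12, 2× up-left (reaching 4), up-right to 2 — 5 moves in all.
Check: order respected (15 at step 1, 4 at step 4); 5 moves as required.

11, 15, 12, 8, 4, 2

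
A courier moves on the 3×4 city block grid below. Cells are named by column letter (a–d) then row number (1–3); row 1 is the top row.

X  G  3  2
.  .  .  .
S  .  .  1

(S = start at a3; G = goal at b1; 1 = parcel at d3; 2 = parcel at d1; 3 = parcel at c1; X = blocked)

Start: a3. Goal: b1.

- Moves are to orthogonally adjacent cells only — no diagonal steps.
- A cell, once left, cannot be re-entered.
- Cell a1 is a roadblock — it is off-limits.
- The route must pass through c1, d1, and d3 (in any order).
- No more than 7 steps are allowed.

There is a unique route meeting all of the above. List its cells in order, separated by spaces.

a3 b3 c3 d3 d2 d1 c1 b1

The budget equals the shortest possible length, so every move has to be on a shortest route through the required cells.
Route from a3: 3× right (reaching d3), 2× up (reaching d1), 2× left (reaching b1) — 7 moves in all.
Check: all required cells visited; 7 ≤ 7 moves.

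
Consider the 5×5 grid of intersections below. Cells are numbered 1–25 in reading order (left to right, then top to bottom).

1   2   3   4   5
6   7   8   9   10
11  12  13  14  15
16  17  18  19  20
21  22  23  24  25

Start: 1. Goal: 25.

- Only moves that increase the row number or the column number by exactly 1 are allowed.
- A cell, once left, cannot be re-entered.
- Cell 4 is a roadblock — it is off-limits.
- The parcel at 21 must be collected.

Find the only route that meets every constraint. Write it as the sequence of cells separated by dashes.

Moves only go right or down, so the column and row indices never decrease.
Route from 1: down 4 to 21, right 4 to 25 — 8 moves in all.
Check: all required cells visited.

1 - 6 - 11 - 16 - 21 - 22 - 23 - 24 - 25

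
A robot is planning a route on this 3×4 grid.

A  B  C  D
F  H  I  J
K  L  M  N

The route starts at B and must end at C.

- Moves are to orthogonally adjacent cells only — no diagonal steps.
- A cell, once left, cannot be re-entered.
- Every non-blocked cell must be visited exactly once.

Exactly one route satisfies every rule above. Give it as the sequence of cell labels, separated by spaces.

B A F K L H I M N J D C

Need to visit all 12 open cells exactly once, starting at B and ending at C.
Cell K has only two open neighbours (F and L), so the path must pass straight through it: one of those is the cell it's entered from and the other is where it exits.
Route from B: left 1 to A, down 2 to K, right 1 to L, up 1 to H, right 1 to I, down 1 to M, right 1 to N, up 2 to D, left 1 to C — 11 moves in all.
Check: all 12 open cells covered.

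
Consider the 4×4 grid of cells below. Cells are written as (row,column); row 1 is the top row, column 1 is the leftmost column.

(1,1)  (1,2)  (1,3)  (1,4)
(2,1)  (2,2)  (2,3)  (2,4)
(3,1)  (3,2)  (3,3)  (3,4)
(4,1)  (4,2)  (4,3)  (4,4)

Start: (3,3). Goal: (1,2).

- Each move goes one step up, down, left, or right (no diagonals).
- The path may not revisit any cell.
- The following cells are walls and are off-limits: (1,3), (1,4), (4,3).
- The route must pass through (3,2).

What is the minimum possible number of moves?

3

Any route passes through (3,2) somewhere between (3,3) and (1,2). Summing Manhattan distances along the two legs ((3,3) → (3,2) → (1,2)) gives a lower bound of 1 + 2 = 3 moves.
A route of 3 moves achieves this: (3,3) → (3,2) → (2,2) → (1,2).
Since 3 matches the lower bound, it is optimal.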